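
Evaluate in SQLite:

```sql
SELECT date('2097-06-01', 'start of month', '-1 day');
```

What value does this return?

2097-05-31

`start of month` rewinds 2097-06-01 to 2097-06-01.
Going back 1 day from 2097-06-01 reaches 2097-05-31 (last day of May, 31 days).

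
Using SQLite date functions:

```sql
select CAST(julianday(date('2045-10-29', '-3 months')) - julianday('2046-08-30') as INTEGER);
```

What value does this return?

-397

Adding -3 months to 2045-10-29 gives 2045-07-29.
2 days remain in July 2045 after the 29th (31 − 29).
Full months from August 2045 through July 2046 contribute their day counts.
Then 30 days into August 2046.
Total: 2 + 31 + 30 + 31 + 30 + 31 + 31 + 28 + 31 + 30 + 31 + 30 + 31 + 30 = 397.
The subtraction is earlier − later, so the result is −397 → -397.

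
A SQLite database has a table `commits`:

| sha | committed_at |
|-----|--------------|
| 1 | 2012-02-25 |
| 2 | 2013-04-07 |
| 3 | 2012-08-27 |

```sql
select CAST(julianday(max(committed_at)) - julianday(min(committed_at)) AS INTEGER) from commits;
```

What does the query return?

MIN = 2012-02-25, MAX = 2013-04-07.
4 days remain in February 2012 after the 25th (29 − 25).
Full months from March 2012 through March 2013 contribute their day counts.
Then 7 days into April 2013.
Total: 4 + 31 + 30 + 31 + 30 + 31 + 31 + 30 + 31 + 30 + 31 + 31 + 28 + 31 + 7 = 407.

407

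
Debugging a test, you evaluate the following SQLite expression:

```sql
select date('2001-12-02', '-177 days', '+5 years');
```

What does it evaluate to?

2006-06-08

Applying '-177 days' to 2001-12-02: counting 177 days back gives 2001-06-08.
Adding +5 years to 2001-06-08 gives 2006-06-08.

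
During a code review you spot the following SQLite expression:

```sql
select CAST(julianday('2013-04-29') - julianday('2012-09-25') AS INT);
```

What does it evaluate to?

216

5 days remain in September 2012 after the 25th (30 − 25).
Full months from October 2012 through March 2013 contribute their day counts.
Then 29 days into April 2013.
Total: 5 + 31 + 30 + 31 + 31 + 28 + 31 + 29 = 216.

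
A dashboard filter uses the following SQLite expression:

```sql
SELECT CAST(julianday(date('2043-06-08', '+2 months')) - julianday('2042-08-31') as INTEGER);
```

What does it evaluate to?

342

Adding +2 months to 2043-06-08 gives 2043-08-08.
0 days remain in August 2042 after the 31st (31 − 31).
Full months from September 2042 through July 2043 contribute their day counts.
Then 8 days into August 2043.
Total: 0 + 30 + 31 + 30 + 31 + 31 + 28 + 31 + 30 + 31 + 30 + 31 + 8 = 342.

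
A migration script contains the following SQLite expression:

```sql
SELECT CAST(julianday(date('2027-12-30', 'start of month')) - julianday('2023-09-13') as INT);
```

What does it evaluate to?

`start of month` rewinds 2027-12-30 to 2027-12-01.
17 days remain in September 2023 after the 13th (30 − 13).
Full months from October 2023 through November 2027 contribute their day counts.
Then 1 day into December 2027.
Total: 17 + 31 + 30 + 31 + 31 + 29 + 31 + 30 + 31 + 30 + 31 + 31 + 30 + 31 + 30 + 31 + 31 + 28 + 31 + 30 + 31 + 30 + 31 + 31 + 30 + 31 + 30 + 31 + 31 + 28 + 31 + 30 + 31 + 30 + 31 + 31 + 30 + 31 + 30 + 31 + 31 + 28 + 31 + 30 + 31 + 30 + 31 + 31 + 30 + 31 + 30 + 1 = 1540.

1540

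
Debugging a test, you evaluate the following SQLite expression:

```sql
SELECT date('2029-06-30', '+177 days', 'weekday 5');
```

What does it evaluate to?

2029-12-28

Applying '+177 days' to 2029-06-30: counting 177 days forward gives 2029-12-24.
`weekday 5` advances to the next Friday; 2029-12-24 is a Monday, so it moves forward to 2029-12-28.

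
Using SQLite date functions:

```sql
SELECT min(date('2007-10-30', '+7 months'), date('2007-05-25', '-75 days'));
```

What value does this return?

2007-03-11

date('2007-10-30', '+7 months') → 2008-05-30.
date('2007-05-25', '-75 days') → 2007-03-11.
Earlier of the two is 2007-03-11.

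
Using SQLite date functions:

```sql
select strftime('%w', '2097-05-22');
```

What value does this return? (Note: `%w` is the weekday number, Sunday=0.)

2097-05-22 is a Wednesday; with Sunday=0 that is 3.

3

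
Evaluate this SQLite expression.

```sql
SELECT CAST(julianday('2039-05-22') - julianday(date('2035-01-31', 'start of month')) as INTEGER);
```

`start of month` rewinds 2035-01-31 to 2035-01-01.
30 days remain in January 2035 after the 1st (31 − 1).
Full months from February 2035 through April 2039 contribute their day counts.
Then 22 days into May 2039.
Total: 30 + 28 + 31 + 30 + 31 + 30 + 31 + 31 + 30 + 31 + 30 + 31 + 31 + 29 + 31 + 30 + 31 + 30 + 31 + 31 + 30 + 31 + 30 + 31 + 31 + 28 + 31 + 30 + 31 + 30 + 31 + 31 + 30 + 31 + 30 + 31 + 31 + 28 + 31 + 30 + 31 + 30 + 31 + 31 + 30 + 31 + 30 + 31 + 31 + 28 + 31 + 30 + 22 = 1602.

1602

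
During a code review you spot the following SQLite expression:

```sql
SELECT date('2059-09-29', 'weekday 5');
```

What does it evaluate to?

`weekday 5` advances to the next Friday; 2059-09-29 is a Monday, so it moves forward to 2059-10-03.

2059-10-03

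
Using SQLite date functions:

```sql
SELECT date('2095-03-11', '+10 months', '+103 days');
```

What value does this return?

Adding +10 months to 2095-03-11 gives 2096-01-11.
Applying '+103 days' to 2096-01-11: counting 103 days forward gives 2096-04-23.

2096-04-23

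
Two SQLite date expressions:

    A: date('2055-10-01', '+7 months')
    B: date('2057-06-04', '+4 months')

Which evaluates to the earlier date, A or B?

A

A = 2056-05-01.
B = 2057-10-04.
A is earlier.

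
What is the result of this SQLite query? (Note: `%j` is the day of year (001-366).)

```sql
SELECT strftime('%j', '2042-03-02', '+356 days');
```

First apply '+356 days': 2042-03-02 → 2043-02-21.
Day-of-year for 2043-02-21: days since 2043-01-01 inclusive = 52, zero-padded to 052.

052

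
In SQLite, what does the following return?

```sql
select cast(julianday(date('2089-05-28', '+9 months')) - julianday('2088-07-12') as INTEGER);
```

Adding +9 months to 2089-05-28 gives 2090-02-28.
19 days remain in July 2088 after the 12th (31 − 12).
Full months from August 2088 through January 2090 contribute their day counts.
Then 28 days into February 2090.
Total: 19 + 31 + 30 + 31 + 30 + 31 + 31 + 28 + 31 + 30 + 31 + 30 + 31 + 31 + 30 + 31 + 30 + 31 + 31 + 28 = 596.

596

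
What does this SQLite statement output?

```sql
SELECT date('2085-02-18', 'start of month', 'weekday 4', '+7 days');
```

`start of month` rewinds 2085-02-18 to 2085-02-01.
`weekday 4` advances to the next Thursday; 2085-02-01 is already a Thursday, so it stays at 2085-02-01.
Advancing 7 more days within February lands on 2085-02-08.

2085-02-08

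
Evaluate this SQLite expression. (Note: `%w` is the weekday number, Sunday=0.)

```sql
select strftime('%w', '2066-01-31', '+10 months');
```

3

First apply '+10 months': 2066-01-31 → 2066-12-01.
2066-12-01 is a Wednesday; with Sunday=0 that is 3.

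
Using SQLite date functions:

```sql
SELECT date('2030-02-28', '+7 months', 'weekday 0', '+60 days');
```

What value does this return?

Adding +7 months to 2030-02-28 gives 2030-09-28.
`weekday 0` advances to the next Sunday; 2030-09-28 is a Saturday, so it moves forward to 2030-09-29.
Applying '+60 days' to 2030-09-29: counting 60 days forward gives 2030-11-28.

2030-11-28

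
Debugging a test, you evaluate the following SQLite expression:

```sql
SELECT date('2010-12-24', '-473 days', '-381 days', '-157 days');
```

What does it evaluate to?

2008-03-18

Applying '-473 days' to 2010-12-24: counting 473 days back gives 2009-09-07.
Applying '-381 days' to 2009-09-07: counting 381 days back gives 2008-08-22.
Applying '-157 days' to 2008-08-22: counting 157 days back gives 2008-03-18.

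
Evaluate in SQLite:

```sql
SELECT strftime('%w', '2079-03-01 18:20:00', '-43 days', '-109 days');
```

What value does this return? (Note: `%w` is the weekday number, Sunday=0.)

First apply '-43 days', '-109 days': 2079-03-01 18:20:00 → 2078-09-30 18:20:00.
2078-09-30 is a Friday; with Sunday=0 that is 5.

5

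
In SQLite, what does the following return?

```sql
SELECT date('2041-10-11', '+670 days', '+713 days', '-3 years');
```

2042-07-25

Applying '+670 days' to 2041-10-11: counting 670 days forward gives 2043-08-12.
Applying '+713 days' to 2043-08-12: counting 713 days forward gives 2045-07-25.
Adding -3 years to 2045-07-25 gives 2042-07-25.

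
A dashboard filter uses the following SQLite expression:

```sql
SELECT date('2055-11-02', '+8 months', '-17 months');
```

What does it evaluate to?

2055-02-02

Adding +8 months to 2055-11-02 gives 2056-07-02.
Adding -17 months to 2056-07-02 gives 2055-02-02.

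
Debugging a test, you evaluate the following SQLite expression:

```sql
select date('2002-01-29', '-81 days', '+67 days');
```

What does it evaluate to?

2002-01-15

Applying '-81 days' to 2002-01-29: counting 81 days back gives 2001-11-09.
Applying '+67 days' to 2001-11-09: counting 67 days forward gives 2002-01-15.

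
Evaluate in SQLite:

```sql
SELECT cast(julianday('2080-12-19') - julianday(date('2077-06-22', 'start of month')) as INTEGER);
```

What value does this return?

1297

`start of month` rewinds 2077-06-22 to 2077-06-01.
29 days remain in June 2077 after the 1st (30 − 1).
Full months from July 2077 through November 2080 contribute their day counts.
Then 19 days into December 2080.
Total: 29 + 31 + 31 + 30 + 31 + 30 + 31 + 31 + 28 + 31 + 30 + 31 + 30 + 31 + 31 + 30 + 31 + 30 + 31 + 31 + 28 + 31 + 30 + 31 + 30 + 31 + 31 + 30 + 31 + 30 + 31 + 31 + 29 + 31 + 30 + 31 + 30 + 31 + 31 + 30 + 31 + 30 + 19 = 1297.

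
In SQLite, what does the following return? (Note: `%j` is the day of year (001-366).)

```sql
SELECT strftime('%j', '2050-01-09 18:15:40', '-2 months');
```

First apply '-2 months': 2050-01-09 18:15:40 → 2049-11-09 18:15:40.
Day-of-year for 2049-11-09: days since 2049-01-01 inclusive = 313, zero-padded to 313.

313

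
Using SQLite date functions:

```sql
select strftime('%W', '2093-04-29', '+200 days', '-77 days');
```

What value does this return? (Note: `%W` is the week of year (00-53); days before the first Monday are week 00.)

First apply '+200 days', '-77 days': 2093-04-29 → 2093-08-30.
2093-08-30 is a Sunday. SQLite's %W counts Mondays since the year started; the result is 34.

34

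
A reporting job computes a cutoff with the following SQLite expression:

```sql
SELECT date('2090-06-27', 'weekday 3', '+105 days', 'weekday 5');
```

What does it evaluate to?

`weekday 3` advances to the next Wednesday; 2090-06-27 is a Tuesday, so it moves forward to 2090-06-28.
Applying '+105 days' to 2090-06-28: counting 105 days forward gives 2090-10-11.
`weekday 5` advances to the next Friday; 2090-10-11 is a Wednesday, so it moves forward to 2090-10-13.

2090-10-13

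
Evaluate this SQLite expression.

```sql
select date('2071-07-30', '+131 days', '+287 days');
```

2072-09-20

Applying '+131 days' to 2071-07-30: counting 131 days forward gives 2071-12-08.
Applying '+287 days' to 2071-12-08: counting 287 days forward gives 2072-09-20.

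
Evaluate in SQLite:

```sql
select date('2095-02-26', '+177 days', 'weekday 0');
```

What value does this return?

Applying '+177 days' to 2095-02-26: counting 177 days forward gives 2095-08-22.
`weekday 0` advances to the next Sunday; 2095-08-22 is a Monday, so it moves forward to 2095-08-28.

2095-08-28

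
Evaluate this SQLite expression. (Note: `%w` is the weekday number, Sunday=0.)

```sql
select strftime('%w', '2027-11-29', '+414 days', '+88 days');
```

6

First apply '+414 days', '+88 days': 2027-11-29 → 2029-04-14.
2029-04-14 is a Saturday; with Sunday=0 that is 6.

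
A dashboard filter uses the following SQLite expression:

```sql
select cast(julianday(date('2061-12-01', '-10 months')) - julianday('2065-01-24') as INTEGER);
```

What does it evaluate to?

-1453

Adding -10 months to 2061-12-01 gives 2061-02-01.
27 days remain in February 2061 after the 1st (28 − 1).
Full months from March 2061 through December 2064 contribute their day counts.
Then 24 days into January 2065.
Total: 27 + 31 + 30 + 31 + 30 + 31 + 31 + 30 + 31 + 30 + 31 + 31 + 28 + 31 + 30 + 31 + 30 + 31 + 31 + 30 + 31 + 30 + 31 + 31 + 28 + 31 + 30 + 31 + 30 + 31 + 31 + 30 + 31 + 30 + 31 + 31 + 29 + 31 + 30 + 31 + 30 + 31 + 31 + 30 + 31 + 30 + 31 + 24 = 1453.
The subtraction is earlier − later, so the result is −1453 → -1453.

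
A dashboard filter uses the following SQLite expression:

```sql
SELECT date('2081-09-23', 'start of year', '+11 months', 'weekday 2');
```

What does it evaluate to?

`start of year` rewinds 2081-09-23 to 2081-01-01.
Adding +11 months to 2081-01-01 gives 2081-12-01.
`weekday 2` advances to the next Tuesday; 2081-12-01 is a Monday, so it moves forward to 2081-12-02.

2081-12-02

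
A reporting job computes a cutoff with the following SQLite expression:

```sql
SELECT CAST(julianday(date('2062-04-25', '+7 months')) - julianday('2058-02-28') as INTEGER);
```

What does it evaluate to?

1731

Adding +7 months to 2062-04-25 gives 2062-11-25.
0 days remain in February 2058 after the 28th (28 − 28).
Full months from March 2058 through October 2062 contribute their day counts.
Then 25 days into November 2062.
Total: 0 + 31 + 30 + 31 + 30 + 31 + 31 + 30 + 31 + 30 + 31 + 31 + 28 + 31 + 30 + 31 + 30 + 31 + 31 + 30 + 31 + 30 + 31 + 31 + 29 + 31 + 30 + 31 + 30 + 31 + 31 + 30 + 31 + 30 + 31 + 31 + 28 + 31 + 30 + 31 + 30 + 31 + 31 + 30 + 31 + 30 + 31 + 31 + 28 + 31 + 30 + 31 + 30 + 31 + 31 + 30 + 31 + 25 = 1731.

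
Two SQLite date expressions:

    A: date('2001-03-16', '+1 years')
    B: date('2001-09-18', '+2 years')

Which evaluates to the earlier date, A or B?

A = 2002-03-16.
B = 2003-09-18.
A is earlier.

A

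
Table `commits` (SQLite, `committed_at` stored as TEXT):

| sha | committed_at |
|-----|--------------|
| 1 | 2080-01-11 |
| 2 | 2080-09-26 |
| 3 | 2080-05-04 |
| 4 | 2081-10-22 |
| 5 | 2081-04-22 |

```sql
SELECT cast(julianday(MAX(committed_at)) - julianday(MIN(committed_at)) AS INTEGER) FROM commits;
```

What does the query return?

MIN = 2080-01-11, MAX = 2081-10-22.
20 days remain in January 2080 after the 11th (31 − 11).
Full months from February 2080 through September 2081 contribute their day counts.
Then 22 days into October 2081.
Total: 20 + 29 + 31 + 30 + 31 + 30 + 31 + 31 + 30 + 31 + 30 + 31 + 31 + 28 + 31 + 30 + 31 + 30 + 31 + 31 + 30 + 22 = 650.

650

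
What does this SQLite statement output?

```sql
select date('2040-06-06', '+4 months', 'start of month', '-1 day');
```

2040-09-30

Adding +4 months to 2040-06-06 gives 2040-10-06.
`start of month` rewinds 2040-10-06 to 2040-10-01.
Going back 1 day from 2040-10-01 reaches 2040-09-30 (last day of September, 30 days).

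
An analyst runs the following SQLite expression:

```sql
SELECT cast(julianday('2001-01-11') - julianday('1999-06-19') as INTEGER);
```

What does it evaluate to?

11 days remain in June 1999 after the 19th (30 − 19).
Full months from July 1999 through December 2000 contribute their day counts.
Then 11 days into January 2001.
Total: 11 + 31 + 31 + 30 + 31 + 30 + 31 + 31 + 29 + 31 + 30 + 31 + 30 + 31 + 31 + 30 + 31 + 30 + 31 + 11 = 572.

572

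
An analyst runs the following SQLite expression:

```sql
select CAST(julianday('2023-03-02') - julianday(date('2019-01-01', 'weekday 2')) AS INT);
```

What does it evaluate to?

`weekday 2` advances to the next Tuesday; 2019-01-01 is already a Tuesday, so it stays at 2019-01-01.
30 days remain in January 2019 after the 1st (31 − 1).
Full months from February 2019 through February 2023 contribute their day counts.
Then 2 days into March 2023.
Total: 30 + 28 + 31 + 30 + 31 + 30 + 31 + 31 + 30 + 31 + 30 + 31 + 31 + 29 + 31 + 30 + 31 + 30 + 31 + 31 + 30 + 31 + 30 + 31 + 31 + 28 + 31 + 30 + 31 + 30 + 31 + 31 + 30 + 31 + 30 + 31 + 31 + 28 + 31 + 30 + 31 + 30 + 31 + 31 + 30 + 31 + 30 + 31 + 31 + 28 + 2 = 1521.

1521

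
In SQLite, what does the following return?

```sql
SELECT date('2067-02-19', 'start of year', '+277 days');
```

2067-10-05

`start of year` rewinds 2067-02-19 to 2067-01-01.
Applying '+277 days' to 2067-01-01: counting 277 days forward gives 2067-10-05.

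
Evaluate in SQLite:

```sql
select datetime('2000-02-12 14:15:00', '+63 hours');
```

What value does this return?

2000-02-15 05:15:00

+63 hours from 2000-02-12 14:15:00 is 2000-02-15 05:15:00 (crosses midnight).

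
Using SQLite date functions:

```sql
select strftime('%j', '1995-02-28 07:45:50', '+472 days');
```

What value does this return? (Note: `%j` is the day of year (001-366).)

First apply '+472 days': 1995-02-28 07:45:50 → 1996-06-14 07:45:50.
Day-of-year for 1996-06-14: days since 1996-01-01 inclusive = 166, zero-padded to 166.

166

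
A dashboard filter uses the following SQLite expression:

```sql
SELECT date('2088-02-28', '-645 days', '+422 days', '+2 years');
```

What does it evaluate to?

2089-07-20

Applying '-645 days' to 2088-02-28: counting 645 days back gives 2086-05-24.
Applying '+422 days' to 2086-05-24: counting 422 days forward gives 2087-07-20.
Adding +2 years to 2087-07-20 gives 2089-07-20.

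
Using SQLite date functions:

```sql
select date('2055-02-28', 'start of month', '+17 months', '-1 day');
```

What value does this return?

2056-06-30

`start of month` rewinds 2055-02-28 to 2055-02-01.
Adding +17 months to 2055-02-01 gives 2056-07-01.
Going back 1 day from 2056-07-01 reaches 2056-06-30 (last day of June, 30 days).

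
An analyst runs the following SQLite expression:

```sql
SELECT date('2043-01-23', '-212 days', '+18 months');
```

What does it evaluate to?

Applying '-212 days' to 2043-01-23: counting 212 days back gives 2042-06-25.
Adding +18 months to 2042-06-25 gives 2043-12-25.

2043-12-25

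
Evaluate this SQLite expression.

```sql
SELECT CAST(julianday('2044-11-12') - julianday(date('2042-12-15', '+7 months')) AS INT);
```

Adding +7 months to 2042-12-15 gives 2043-07-15.
16 days remain in July 2043 after the 15th (31 − 15).
Full months from August 2043 through October 2044 contribute their day counts.
Then 12 days into November 2044.
Total: 16 + 31 + 30 + 31 + 30 + 31 + 31 + 29 + 31 + 30 + 31 + 30 + 31 + 31 + 30 + 31 + 12 = 486.

486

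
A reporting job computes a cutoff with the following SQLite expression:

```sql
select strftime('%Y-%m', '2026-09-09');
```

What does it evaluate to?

`%Y-%m` extracts the year-month: 2026-09.

2026-09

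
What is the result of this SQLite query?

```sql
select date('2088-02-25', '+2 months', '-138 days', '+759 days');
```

2090-01-06

Adding +2 months to 2088-02-25 gives 2088-04-25.
Applying '-138 days' to 2088-04-25: counting 138 days back gives 2087-12-09.
Applying '+759 days' to 2087-12-09: counting 759 days forward gives 2090-01-06.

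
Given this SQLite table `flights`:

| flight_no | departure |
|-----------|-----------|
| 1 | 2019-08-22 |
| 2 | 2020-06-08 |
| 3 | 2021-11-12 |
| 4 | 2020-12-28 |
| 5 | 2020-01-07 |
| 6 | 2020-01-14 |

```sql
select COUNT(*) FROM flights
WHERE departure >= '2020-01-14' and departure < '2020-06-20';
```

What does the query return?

Rows in [2020-01-14, 2020-06-20): 2020-06-08, 2020-01-14 → 2 rows.

2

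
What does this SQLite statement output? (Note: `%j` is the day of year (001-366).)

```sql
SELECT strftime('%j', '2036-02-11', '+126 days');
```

First apply '+126 days': 2036-02-11 → 2036-06-16.
Day-of-year for 2036-06-16: days since 2036-01-01 inclusive = 168, zero-padded to 168.

168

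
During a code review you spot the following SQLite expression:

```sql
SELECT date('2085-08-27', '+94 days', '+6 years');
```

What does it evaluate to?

2091-11-29

Applying '+94 days' to 2085-08-27: counting 94 days forward gives 2085-11-29.
Adding +6 years to 2085-11-29 gives 2091-11-29.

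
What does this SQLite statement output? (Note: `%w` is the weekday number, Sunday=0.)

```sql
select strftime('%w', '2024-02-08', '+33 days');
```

First apply '+33 days': 2024-02-08 → 2024-03-12.
2024-03-12 is a Tuesday; with Sunday=0 that is 2.

2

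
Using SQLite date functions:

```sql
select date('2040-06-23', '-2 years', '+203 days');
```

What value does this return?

2039-01-12

Adding -2 years to 2040-06-23 gives 2038-06-23.
Applying '+203 days' to 2038-06-23: counting 203 days forward gives 2039-01-12.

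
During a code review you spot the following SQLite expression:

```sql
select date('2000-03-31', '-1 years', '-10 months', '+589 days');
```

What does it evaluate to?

2000-01-10

Adding -1 year to 2000-03-31 gives 1999-03-31.
Adding -10 months to 1999-03-31 gives 1998-05-31.
Applying '+589 days' to 1998-05-31: counting 589 days forward gives 2000-01-10.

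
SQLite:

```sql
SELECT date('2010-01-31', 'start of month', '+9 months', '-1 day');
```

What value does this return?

2010-09-30

`start of month` rewinds 2010-01-31 to 2010-01-01.
Adding +9 months to 2010-01-01 gives 2010-10-01.
Going back 1 day from 2010-10-01 reaches 2010-09-30 (last day of September, 30 days).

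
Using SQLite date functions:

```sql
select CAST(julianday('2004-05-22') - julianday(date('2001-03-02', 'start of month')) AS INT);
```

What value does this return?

`start of month` rewinds 2001-03-02 to 2001-03-01.
30 days remain in March 2001 after the 1st (31 − 1).
Full months from April 2001 through April 2004 contribute their day counts.
Then 22 days into May 2004.
Total: 30 + 30 + 31 + 30 + 31 + 31 + 30 + 31 + 30 + 31 + 31 + 28 + 31 + 30 + 31 + 30 + 31 + 31 + 30 + 31 + 30 + 31 + 31 + 28 + 31 + 30 + 31 + 30 + 31 + 31 + 30 + 31 + 30 + 31 + 31 + 29 + 31 + 30 + 22 = 1178.

1178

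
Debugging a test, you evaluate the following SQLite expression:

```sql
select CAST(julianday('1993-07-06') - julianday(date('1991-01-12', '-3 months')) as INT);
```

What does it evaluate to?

Adding -3 months to 1991-01-12 gives 1990-10-12.
19 days remain in October 1990 after the 12th (31 − 12).
Full months from November 1990 through June 1993 contribute their day counts.
Then 6 days into July 1993.
Total: 19 + 30 + 31 + 31 + 28 + 31 + 30 + 31 + 30 + 31 + 31 + 30 + 31 + 30 + 31 + 31 + 29 + 31 + 30 + 31 + 30 + 31 + 31 + 30 + 31 + 30 + 31 + 31 + 28 + 31 + 30 + 31 + 30 + 6 = 998.

998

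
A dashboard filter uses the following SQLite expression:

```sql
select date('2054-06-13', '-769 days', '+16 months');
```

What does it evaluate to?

Applying '-769 days' to 2054-06-13: counting 769 days back gives 2052-05-05.
Adding +16 months to 2052-05-05 gives 2053-09-05.

2053-09-05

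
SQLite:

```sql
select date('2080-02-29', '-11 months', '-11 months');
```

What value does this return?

Adding -11 months to 2080-02-29 gives 2079-03-29.
Adding -11 months to 2079-03-29 gives 2078-04-29.

2078-04-29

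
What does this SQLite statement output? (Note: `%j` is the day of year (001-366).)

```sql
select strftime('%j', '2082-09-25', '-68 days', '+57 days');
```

First apply '-68 days', '+57 days': 2082-09-25 → 2082-09-14.
Day-of-year for 2082-09-14: days since 2082-01-01 inclusive = 257, zero-padded to 257.

257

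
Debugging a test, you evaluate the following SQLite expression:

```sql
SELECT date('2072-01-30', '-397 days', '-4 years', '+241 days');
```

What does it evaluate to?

Applying '-397 days' to 2072-01-30: counting 397 days back gives 2070-12-29.
Adding -4 years to 2070-12-29 gives 2066-12-29.
Applying '+241 days' to 2066-12-29: counting 241 days forward gives 2067-08-27.

2067-08-27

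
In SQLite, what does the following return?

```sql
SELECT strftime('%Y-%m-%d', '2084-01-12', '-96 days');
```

First apply '-96 days': 2084-01-12 → 2083-10-08.
`%Y-%m-%d` extracts the ISO date: 2083-10-08.

2083-10-08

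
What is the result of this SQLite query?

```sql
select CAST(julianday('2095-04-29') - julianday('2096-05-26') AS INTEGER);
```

-393

1 day remains in April 2095 after the 29th (30 − 29).
Full months from May 2095 through April 2096 contribute their day counts.
Then 26 days into May 2096.
Total: 1 + 31 + 30 + 31 + 31 + 30 + 31 + 30 + 31 + 31 + 29 + 31 + 30 + 26 = 393.
The subtraction is earlier − later, so the result is −393 → -393.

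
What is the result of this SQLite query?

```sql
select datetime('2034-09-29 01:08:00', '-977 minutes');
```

977 minutes = 16h 17m; -977 minutes from 2034-09-29 01:08:00 is 2034-09-28 08:51:00 (crosses midnight).

2034-09-28 08:51:00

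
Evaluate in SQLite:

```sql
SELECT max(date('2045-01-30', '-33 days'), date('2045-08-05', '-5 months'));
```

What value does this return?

date('2045-01-30', '-33 days') → 2044-12-28.
date('2045-08-05', '-5 months') → 2045-03-05.
Later of the two is 2045-03-05.

2045-03-05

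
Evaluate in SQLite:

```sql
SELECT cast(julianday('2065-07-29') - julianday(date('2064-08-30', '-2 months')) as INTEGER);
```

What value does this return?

394

Adding -2 months to 2064-08-30 gives 2064-06-30.
0 days remain in June 2064 after the 30th (30 − 30).
Full months from July 2064 through June 2065 contribute their day counts.
Then 29 days into July 2065.
Total: 0 + 31 + 31 + 30 + 31 + 30 + 31 + 31 + 28 + 31 + 30 + 31 + 30 + 29 = 394.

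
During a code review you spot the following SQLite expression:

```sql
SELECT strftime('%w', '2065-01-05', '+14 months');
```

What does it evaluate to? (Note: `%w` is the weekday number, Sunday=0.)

5

First apply '+14 months': 2065-01-05 → 2066-03-05.
2066-03-05 is a Friday; with Sunday=0 that is 5.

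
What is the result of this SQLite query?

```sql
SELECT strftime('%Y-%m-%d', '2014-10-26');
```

`%Y-%m-%d` extracts the ISO date: 2014-10-26.

2014-10-26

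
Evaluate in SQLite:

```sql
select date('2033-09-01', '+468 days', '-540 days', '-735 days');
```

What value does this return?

2031-06-17

Applying '+468 days' to 2033-09-01: counting 468 days forward gives 2034-12-13.
Applying '-540 days' to 2034-12-13: counting 540 days back gives 2033-06-21.
Applying '-735 days' to 2033-06-21: counting 735 days back gives 2031-06-17.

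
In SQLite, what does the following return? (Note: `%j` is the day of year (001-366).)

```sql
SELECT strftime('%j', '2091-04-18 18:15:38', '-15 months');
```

018

First apply '-15 months': 2091-04-18 18:15:38 → 2090-01-18 18:15:38.
Day-of-year for 2090-01-18: days since 2090-01-01 inclusive = 18, zero-padded to 018.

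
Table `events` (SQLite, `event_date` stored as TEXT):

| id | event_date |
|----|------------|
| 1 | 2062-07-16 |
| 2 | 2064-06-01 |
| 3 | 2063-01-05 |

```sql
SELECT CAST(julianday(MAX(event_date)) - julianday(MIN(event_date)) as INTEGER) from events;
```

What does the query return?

MIN = 2062-07-16, MAX = 2064-06-01.
15 days remain in July 2062 after the 16th (31 − 16).
Full months from August 2062 through May 2064 contribute their day counts.
Then 1 day into June 2064.
Total: 15 + 31 + 30 + 31 + 30 + 31 + 31 + 28 + 31 + 30 + 31 + 30 + 31 + 31 + 30 + 31 + 30 + 31 + 31 + 29 + 31 + 30 + 31 + 1 = 686.

686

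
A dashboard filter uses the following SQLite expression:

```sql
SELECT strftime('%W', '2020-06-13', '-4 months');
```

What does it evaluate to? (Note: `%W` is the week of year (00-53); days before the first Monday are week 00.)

06

First apply '-4 months': 2020-06-13 → 2020-02-13.
2020-02-13 is a Thursday. SQLite's %W counts Mondays since the year started; the result is 06.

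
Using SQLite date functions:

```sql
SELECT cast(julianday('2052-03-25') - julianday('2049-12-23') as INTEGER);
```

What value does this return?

823

8 days remain in December 2049 after the 23rd (31 − 23).
Full months from January 2050 through February 2052 contribute their day counts.
Then 25 days into March 2052.
Total: 8 + 31 + 28 + 31 + 30 + 31 + 30 + 31 + 31 + 30 + 31 + 30 + 31 + 31 + 28 + 31 + 30 + 31 + 30 + 31 + 31 + 30 + 31 + 30 + 31 + 31 + 29 + 25 = 823.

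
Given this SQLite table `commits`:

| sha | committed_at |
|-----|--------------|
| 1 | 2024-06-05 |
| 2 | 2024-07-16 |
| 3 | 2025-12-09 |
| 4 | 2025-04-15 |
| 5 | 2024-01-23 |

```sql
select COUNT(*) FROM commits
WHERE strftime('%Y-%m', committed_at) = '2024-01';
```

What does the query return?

1

Rows with year-month 2024-01: 2024-01-23 → 1.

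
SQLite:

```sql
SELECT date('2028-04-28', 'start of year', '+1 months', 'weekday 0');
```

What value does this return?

`start of year` rewinds 2028-04-28 to 2028-01-01.
Adding +1 month to 2028-01-01 gives 2028-02-01.
`weekday 0` advances to the next Sunday; 2028-02-01 is a Tuesday, so it moves forward to 2028-02-06.

2028-02-06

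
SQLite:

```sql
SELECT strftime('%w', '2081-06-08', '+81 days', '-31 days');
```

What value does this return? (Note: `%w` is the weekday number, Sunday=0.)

First apply '+81 days', '-31 days': 2081-06-08 → 2081-07-28.
2081-07-28 is a Monday; with Sunday=0 that is 1.

1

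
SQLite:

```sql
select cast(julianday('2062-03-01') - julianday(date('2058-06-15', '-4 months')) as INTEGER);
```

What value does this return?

Adding -4 months to 2058-06-15 gives 2058-02-15.
13 days remain in February 2058 after the 15th (28 − 15).
Full months from March 2058 through February 2062 contribute their day counts.
Then 1 day into March 2062.
Total: 13 + 31 + 30 + 31 + 30 + 31 + 31 + 30 + 31 + 30 + 31 + 31 + 28 + 31 + 30 + 31 + 30 + 31 + 31 + 30 + 31 + 30 + 31 + 31 + 29 + 31 + 30 + 31 + 30 + 31 + 31 + 30 + 31 + 30 + 31 + 31 + 28 + 31 + 30 + 31 + 30 + 31 + 31 + 30 + 31 + 30 + 31 + 31 + 28 + 1 = 1475.

1475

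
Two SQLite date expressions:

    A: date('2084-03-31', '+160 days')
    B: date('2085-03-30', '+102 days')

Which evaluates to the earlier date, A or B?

A = 2084-09-07.
B = 2085-07-10.
A is earlier.

A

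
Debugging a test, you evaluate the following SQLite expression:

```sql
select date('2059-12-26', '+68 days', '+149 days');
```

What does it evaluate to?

2060-07-30

Applying '+68 days' to 2059-12-26: counting 68 days forward gives 2060-03-03.
Applying '+149 days' to 2060-03-03: counting 149 days forward gives 2060-07-30.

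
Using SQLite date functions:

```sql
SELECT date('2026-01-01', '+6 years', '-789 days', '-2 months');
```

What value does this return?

2029-09-03

Adding +6 years to 2026-01-01 gives 2032-01-01.
Applying '-789 days' to 2032-01-01: counting 789 days back gives 2029-11-03.
Adding -2 months to 2029-11-03 gives 2029-09-03.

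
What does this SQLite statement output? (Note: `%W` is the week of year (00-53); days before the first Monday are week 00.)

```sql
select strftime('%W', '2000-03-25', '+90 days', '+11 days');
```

First apply '+90 days', '+11 days': 2000-03-25 → 2000-07-04.
2000-07-04 is a Tuesday. SQLite's %W counts Mondays since the year started; the result is 27.

27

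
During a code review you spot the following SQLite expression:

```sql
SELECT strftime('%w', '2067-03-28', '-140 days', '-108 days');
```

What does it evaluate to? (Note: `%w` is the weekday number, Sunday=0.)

First apply '-140 days', '-108 days': 2067-03-28 → 2066-07-23.
2066-07-23 is a Friday; with Sunday=0 that is 5.

5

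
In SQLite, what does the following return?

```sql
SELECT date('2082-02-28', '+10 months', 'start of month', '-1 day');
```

2082-11-30

Adding +10 months to 2082-02-28 gives 2082-12-28.
`start of month` rewinds 2082-12-28 to 2082-12-01.
Going back 1 day from 2082-12-01 reaches 2082-11-30 (last day of November, 30 days).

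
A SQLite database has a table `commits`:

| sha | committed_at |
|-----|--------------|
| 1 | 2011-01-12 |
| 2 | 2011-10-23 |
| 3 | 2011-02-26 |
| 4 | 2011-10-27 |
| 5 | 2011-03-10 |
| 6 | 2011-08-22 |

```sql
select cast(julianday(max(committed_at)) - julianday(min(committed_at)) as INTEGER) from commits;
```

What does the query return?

288

MIN = 2011-01-12, MAX = 2011-10-27.
19 days remain in January 2011 after the 12th (31 − 12).
Full months from February 2011 through September 2011 contribute their day counts.
Then 27 days into October 2011.
Total: 19 + 28 + 31 + 30 + 31 + 30 + 31 + 31 + 30 + 27 = 288.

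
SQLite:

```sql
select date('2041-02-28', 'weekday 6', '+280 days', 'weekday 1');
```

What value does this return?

`weekday 6` advances to the next Saturday; 2041-02-28 is a Thursday, so it moves forward to 2041-03-02.
Applying '+280 days' to 2041-03-02: counting 280 days forward gives 2041-12-07.
`weekday 1` advances to the next Monday; 2041-12-07 is a Saturday, so it moves forward to 2041-12-09.

2041-12-09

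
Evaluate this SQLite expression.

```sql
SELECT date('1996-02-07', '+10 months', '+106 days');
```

Adding +10 months to 1996-02-07 gives 1996-12-07.
Applying '+106 days' to 1996-12-07: counting 106 days forward gives 1997-03-23.

1997-03-23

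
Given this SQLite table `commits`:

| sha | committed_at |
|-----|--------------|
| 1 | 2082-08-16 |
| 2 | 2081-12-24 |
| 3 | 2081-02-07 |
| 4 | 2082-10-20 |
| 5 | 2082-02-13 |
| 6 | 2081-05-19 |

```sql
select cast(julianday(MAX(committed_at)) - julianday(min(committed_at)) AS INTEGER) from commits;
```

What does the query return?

620

MIN = 2081-02-07, MAX = 2082-10-20.
21 days remain in February 2081 after the 7th (28 − 7).
Full months from March 2081 through September 2082 contribute their day counts.
Then 20 days into October 2082.
Total: 21 + 31 + 30 + 31 + 30 + 31 + 31 + 30 + 31 + 30 + 31 + 31 + 28 + 31 + 30 + 31 + 30 + 31 + 31 + 30 + 20 = 620.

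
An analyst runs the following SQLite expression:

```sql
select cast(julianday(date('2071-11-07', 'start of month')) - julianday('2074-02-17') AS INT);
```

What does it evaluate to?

`start of month` rewinds 2071-11-07 to 2071-11-01.
29 days remain in November 2071 after the 1st (30 − 1).
Full months from December 2071 through January 2074 contribute their day counts.
Then 17 days into February 2074.
Total: 29 + 31 + 31 + 29 + 31 + 30 + 31 + 30 + 31 + 31 + 30 + 31 + 30 + 31 + 31 + 28 + 31 + 30 + 31 + 30 + 31 + 31 + 30 + 31 + 30 + 31 + 31 + 17 = 839.
The subtraction is earlier − later, so the result is −839 → -839.

-839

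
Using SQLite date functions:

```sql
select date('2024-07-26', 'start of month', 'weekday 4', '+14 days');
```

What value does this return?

2024-07-18

`start of month` rewinds 2024-07-26 to 2024-07-01.
`weekday 4` advances to the next Thursday; 2024-07-01 is a Monday, so it moves forward to 2024-07-04.
Advancing 14 more days within July lands on 2024-07-18.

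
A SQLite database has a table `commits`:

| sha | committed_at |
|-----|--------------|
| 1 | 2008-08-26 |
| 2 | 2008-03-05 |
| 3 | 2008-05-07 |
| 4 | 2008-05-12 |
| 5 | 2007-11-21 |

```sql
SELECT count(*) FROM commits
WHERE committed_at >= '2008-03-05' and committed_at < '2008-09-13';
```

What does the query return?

Rows in [2008-03-05, 2008-09-13): 2008-08-26, 2008-03-05, 2008-05-07, 2008-05-12 → 4 rows.

4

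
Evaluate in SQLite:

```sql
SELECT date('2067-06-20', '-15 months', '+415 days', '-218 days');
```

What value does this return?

2066-10-03

Adding -15 months to 2067-06-20 gives 2066-03-20.
Applying '+415 days' to 2066-03-20: counting 415 days forward gives 2067-05-09.
Applying '-218 days' to 2067-05-09: counting 218 days back gives 2066-10-03.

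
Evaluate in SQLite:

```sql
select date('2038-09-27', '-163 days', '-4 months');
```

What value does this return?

Applying '-163 days' to 2038-09-27: counting 163 days back gives 2038-04-17.
Adding -4 months to 2038-04-17 gives 2037-12-17.

2037-12-17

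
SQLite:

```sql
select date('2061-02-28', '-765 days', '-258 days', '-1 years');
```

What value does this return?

Applying '-765 days' to 2061-02-28: counting 765 days back gives 2059-01-25.
Applying '-258 days' to 2059-01-25: counting 258 days back gives 2058-05-12.
Adding -1 year to 2058-05-12 gives 2057-05-12.

2057-05-12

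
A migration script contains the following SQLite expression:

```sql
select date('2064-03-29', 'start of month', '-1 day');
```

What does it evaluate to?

`start of month` rewinds 2064-03-29 to 2064-03-01.
Going back 1 day from 2064-03-01 reaches 2064-02-29 (last day of February, 29 days).

2064-02-29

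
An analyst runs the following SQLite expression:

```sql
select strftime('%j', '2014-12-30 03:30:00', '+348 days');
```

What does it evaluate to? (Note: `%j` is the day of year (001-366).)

347

First apply '+348 days': 2014-12-30 03:30:00 → 2015-12-13 03:30:00.
Day-of-year for 2015-12-13: days since 2015-01-01 inclusive = 347, zero-padded to 347.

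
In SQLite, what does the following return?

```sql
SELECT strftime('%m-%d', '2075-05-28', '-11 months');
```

06-28

First apply '-11 months': 2075-05-28 → 2074-06-28.
`%m-%d` extracts the month-day: 06-28.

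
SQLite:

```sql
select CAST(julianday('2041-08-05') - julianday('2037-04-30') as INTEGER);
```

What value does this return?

0 days remain in April 2037 after the 30th (30 − 30).
Full months from May 2037 through July 2041 contribute their day counts.
Then 5 days into August 2041.
Total: 0 + 31 + 30 + 31 + 31 + 30 + 31 + 30 + 31 + 31 + 28 + 31 + 30 + 31 + 30 + 31 + 31 + 30 + 31 + 30 + 31 + 31 + 28 + 31 + 30 + 31 + 30 + 31 + 31 + 30 + 31 + 30 + 31 + 31 + 29 + 31 + 30 + 31 + 30 + 31 + 31 + 30 + 31 + 30 + 31 + 31 + 28 + 31 + 30 + 31 + 30 + 31 + 5 = 1558.

1558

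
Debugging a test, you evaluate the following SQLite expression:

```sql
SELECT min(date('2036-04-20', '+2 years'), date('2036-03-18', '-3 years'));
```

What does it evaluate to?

date('2036-04-20', '+2 years') → 2038-04-20.
date('2036-03-18', '-3 years') → 2033-03-18.
Earlier of the two is 2033-03-18.

2033-03-18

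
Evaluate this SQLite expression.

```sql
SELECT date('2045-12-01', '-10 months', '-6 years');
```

Adding -10 months to 2045-12-01 gives 2045-02-01.
Adding -6 years to 2045-02-01 gives 2039-02-01.

2039-02-01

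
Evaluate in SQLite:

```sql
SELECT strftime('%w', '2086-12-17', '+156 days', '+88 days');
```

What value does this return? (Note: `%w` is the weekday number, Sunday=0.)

1

First apply '+156 days', '+88 days': 2086-12-17 → 2087-08-18.
2087-08-18 is a Monday; with Sunday=0 that is 1.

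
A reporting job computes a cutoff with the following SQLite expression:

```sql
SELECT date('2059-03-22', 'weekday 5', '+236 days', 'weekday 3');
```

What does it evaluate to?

2059-11-19

`weekday 5` advances to the next Friday; 2059-03-22 is a Saturday, so it moves forward to 2059-03-28.
Applying '+236 days' to 2059-03-28: counting 236 days forward gives 2059-11-19.
`weekday 3` advances to the next Wednesday; 2059-11-19 is already a Wednesday, so it stays at 2059-11-19.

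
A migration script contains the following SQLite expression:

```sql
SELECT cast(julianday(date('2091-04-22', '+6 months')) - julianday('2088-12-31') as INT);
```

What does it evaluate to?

1025

Adding +6 months to 2091-04-22 gives 2091-10-22.
0 days remain in December 2088 after the 31st (31 − 31).
Full months from January 2089 through September 2091 contribute their day counts.
Then 22 days into October 2091.
Total: 0 + 31 + 28 + 31 + 30 + 31 + 30 + 31 + 31 + 30 + 31 + 30 + 31 + 31 + 28 + 31 + 30 + 31 + 30 + 31 + 31 + 30 + 31 + 30 + 31 + 31 + 28 + 31 + 30 + 31 + 30 + 31 + 31 + 30 + 22 = 1025.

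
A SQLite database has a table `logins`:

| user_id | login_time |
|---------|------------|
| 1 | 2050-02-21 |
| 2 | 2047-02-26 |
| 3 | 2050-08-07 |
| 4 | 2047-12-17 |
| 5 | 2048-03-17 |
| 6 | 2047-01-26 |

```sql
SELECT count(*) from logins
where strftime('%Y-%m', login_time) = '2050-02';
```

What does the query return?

1

Rows with year-month 2050-02: 2050-02-21 → 1.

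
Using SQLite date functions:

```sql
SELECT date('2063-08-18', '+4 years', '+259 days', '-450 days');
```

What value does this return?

2067-02-08

Adding +4 years to 2063-08-18 gives 2067-08-18.
Applying '+259 days' to 2067-08-18: counting 259 days forward gives 2068-05-03.
Applying '-450 days' to 2068-05-03: counting 450 days back gives 2067-02-08.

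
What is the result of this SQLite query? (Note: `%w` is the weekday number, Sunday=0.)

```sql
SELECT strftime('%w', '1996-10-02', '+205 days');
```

5

First apply '+205 days': 1996-10-02 → 1997-04-25.
1997-04-25 is a Friday; with Sunday=0 that is 5.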